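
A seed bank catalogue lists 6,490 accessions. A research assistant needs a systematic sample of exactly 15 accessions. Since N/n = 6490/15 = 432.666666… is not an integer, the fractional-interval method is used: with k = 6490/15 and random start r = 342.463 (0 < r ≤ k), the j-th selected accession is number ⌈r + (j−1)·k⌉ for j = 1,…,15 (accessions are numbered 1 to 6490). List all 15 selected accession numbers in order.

j=1: r + 0k = 342.463 → ⌈·⌉ = 343
j=2: r + 1k = 775.129666… → ⌈·⌉ = 776
j=3: r + 2k = 1207.796333… → ⌈·⌉ = 1208
j=4: r + 3k = 1640.463 → ⌈·⌉ = 1641
j=5: r + 4k = 2073.129666… → ⌈·⌉ = 2074
j=6: r + 5k = 2505.796333… → ⌈·⌉ = 2506
j=7: r + 6k = 2938.463 → ⌈·⌉ = 2939
j=8: r + 7k = 3371.129666… → ⌈·⌉ = 3372
j=9: r + 8k = 3803.796333… → ⌈·⌉ = 3804
j=10: r + 9k = 4236.463 → ⌈·⌉ = 4237
j=11: r + 10k = 4669.129666… → ⌈·⌉ = 4670
j=12: r + 11k = 5101.796333… → ⌈·⌉ = 5102
j=13: r + 12k = 5534.463 → ⌈·⌉ = 5535
j=14: r + 13k = 5967.129666… → ⌈·⌉ = 5968
j=15: r + 14k = 6399.796333… → ⌈·⌉ = 6400

343, 776, 1208, 1641, 2074, 2506, 2939, 3372, 3804, 4237, 4670, 5102, 5535, 5968, 6400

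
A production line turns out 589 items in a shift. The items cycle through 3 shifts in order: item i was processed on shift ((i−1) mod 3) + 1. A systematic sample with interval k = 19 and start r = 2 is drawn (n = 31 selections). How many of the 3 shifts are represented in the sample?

3

Consecutive selections differ by k = 19, so their shift numbers differ by 19 mod 3 = 1.
gcd(19, 3) = 1, so the sample visits 3/1 = 3 distinct residues mod 3.
Start 2 is shift 2; the shifts hit are 1, 2, 3.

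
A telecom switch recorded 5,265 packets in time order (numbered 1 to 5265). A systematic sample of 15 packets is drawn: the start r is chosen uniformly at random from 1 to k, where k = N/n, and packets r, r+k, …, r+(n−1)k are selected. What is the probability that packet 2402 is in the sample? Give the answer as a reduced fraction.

1/351

k = 5265/15 = 351.
Packet 2402 is selected iff r ≡ 2402 (mod 351); exactly one such r in {1,…,351}.
Inclusion probability = 1/351.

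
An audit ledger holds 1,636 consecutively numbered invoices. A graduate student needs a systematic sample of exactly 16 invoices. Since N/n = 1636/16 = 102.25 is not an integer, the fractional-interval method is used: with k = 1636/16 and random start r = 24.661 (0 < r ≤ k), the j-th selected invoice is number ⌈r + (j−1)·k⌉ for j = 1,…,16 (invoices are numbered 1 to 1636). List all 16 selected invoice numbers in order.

j=1: r + 0k = 24.661 → ⌈·⌉ = 25
j=2: r + 1k = 126.911 → ⌈·⌉ = 127
j=3: r + 2k = 229.161 → ⌈·⌉ = 230
j=4: r + 3k = 331.411 → ⌈·⌉ = 332
j=5: r + 4k = 433.661 → ⌈·⌉ = 434
j=6: r + 5k = 535.911 → ⌈·⌉ = 536
j=7: r + 6k = 638.161 → ⌈·⌉ = 639
j=8: r + 7k = 740.411 → ⌈·⌉ = 741
j=9: r + 8k = 842.661 → ⌈·⌉ = 843
j=10: r + 9k = 944.911 → ⌈·⌉ = 945
j=11: r + 10k = 1047.161 → ⌈·⌉ = 1048
j=12: r + 11k = 1149.411 → ⌈·⌉ = 1150
j=13: r + 12k = 1251.661 → ⌈·⌉ = 1252
j=14: r + 13k = 1353.911 → ⌈·⌉ = 1354
j=15: r + 14k = 1456.161 → ⌈·⌉ = 1457
j=16: r + 15k = 1558.411 → ⌈·⌉ = 1559

25, 127, 230, 332, 434, 536, 639, 741, 843, 945, 1048, 1150, 1252, 1354, 1457, 1559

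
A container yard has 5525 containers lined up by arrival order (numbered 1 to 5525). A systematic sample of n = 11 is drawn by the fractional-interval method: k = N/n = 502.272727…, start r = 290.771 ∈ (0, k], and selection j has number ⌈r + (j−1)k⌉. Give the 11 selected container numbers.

j=1: r + 0k = 290.771 → ⌈·⌉ = 291
j=2: r + 1k = 793.043727… → ⌈·⌉ = 794
j=3: r + 2k = 1295.316454… → ⌈·⌉ = 1296
j=4: r + 3k = 1797.589181… → ⌈·⌉ = 1798
j=5: r + 4k = 2299.861909… → ⌈·⌉ = 2300
j=6: r + 5k = 2802.134636… → ⌈·⌉ = 2803
j=7: r + 6k = 3304.407363… → ⌈·⌉ = 3305
j=8: r + 7k = 3806.680090… → ⌈·⌉ = 3807
j=9: r + 8k = 4308.952818… → ⌈·⌉ = 4309
j=10: r + 9k = 4811.225545… → ⌈·⌉ = 4812
j=11: r + 10k = 5313.498272… → ⌈·⌉ = 5314

291, 794, 1296, 1798, 2300, 2803, 3305, 3807, 4309, 4812, 5314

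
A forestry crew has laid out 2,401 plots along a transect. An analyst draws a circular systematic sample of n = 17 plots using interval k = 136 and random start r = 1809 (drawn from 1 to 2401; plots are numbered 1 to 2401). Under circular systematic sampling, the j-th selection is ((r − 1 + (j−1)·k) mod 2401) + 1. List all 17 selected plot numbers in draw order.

Selection 1: 1809
Selection 2: 1809 + 136 = 1945
Selection 3: 1945 + 136 = 2081
Selection 4: 2081 + 136 = 2217
Selection 5: 2217 + 136 = 2353
Selection 6: 2353 + 136 = 2489 → 2489 − 2401 = 88
Selection 7: 88 + 136 = 224
Selection 8: 224 + 136 = 360
Selection 9: 360 + 136 = 496
Selection 10: 496 + 136 = 632
Selection 11: 632 + 136 = 768
Selection 12: 768 + 136 = 904
Selection 13: 904 + 136 = 1040
Selection 14: 1040 + 136 = 1176
Selection 15: 1176 + 136 = 1312
Selection 16: 1312 + 136 = 1448
Selection 17: 1448 + 136 = 1584

1809, 1945, 2081, 2217, 2353, 88, 224, 360, 496, 632, 768, 904, 1040, 1176, 1312, 1448, 1584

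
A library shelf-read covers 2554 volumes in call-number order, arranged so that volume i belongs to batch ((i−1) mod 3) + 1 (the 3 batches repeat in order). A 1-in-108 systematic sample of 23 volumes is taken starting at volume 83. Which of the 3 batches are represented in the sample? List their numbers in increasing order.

2

Consecutive selections differ by k = 108, so their batch numbers differ by 108 mod 3 = 0.
gcd(108, 3) = 3, so the sample visits 3/3 = 1 distinct residues mod 3.
Start 83 is batch 2; the batches hit are 2.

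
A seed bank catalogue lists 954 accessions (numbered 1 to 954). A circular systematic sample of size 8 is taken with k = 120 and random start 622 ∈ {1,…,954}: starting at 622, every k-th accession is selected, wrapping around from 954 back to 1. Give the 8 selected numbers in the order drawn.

622, 742, 862, 28, 148, 268, 388, 508

Selection 1: 622
Selection 2: 622 + 120 = 742
Selection 3: 742 + 120 = 862
Selection 4: 862 + 120 = 982 → 982 − 954 = 28
Selection 5: 28 + 120 = 148
Selection 6: 148 + 120 = 268
Selection 7: 268 + 120 = 388
Selection 8: 388 + 120 = 508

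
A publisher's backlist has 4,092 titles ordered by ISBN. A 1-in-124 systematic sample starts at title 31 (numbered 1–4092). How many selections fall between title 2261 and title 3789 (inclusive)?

k = 124
First selection ≥ 2261: 31 + ⌈(2261−31)/124⌉·124 = 31 + 18×124 = 2263
Last selection ≤ 3789: 31 + ⌊(3789−31)/124⌋·124 = 31 + 30×124 = 3751
Count = 30 − 18 + 1 = 13

13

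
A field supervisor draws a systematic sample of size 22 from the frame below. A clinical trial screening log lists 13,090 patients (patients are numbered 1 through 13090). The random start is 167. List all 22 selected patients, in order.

167, 762, 1357, 1952, 2547, 3142, 3737, 4332, 4927, 5522, 6117, 6712, 7307, 7902, 8497, 9092, 9687, 10282, 10877, 11472, 12067, 12662

k = N/n = 13090/22 = 595
patient 1: 167
patient 2: 167 + 595 = 762
patient 3: 762 + 595 = 1357
patient 4: 1357 + 595 = 1952
patient 5: 1952 + 595 = 2547
patient 6: 2547 + 595 = 3142
patient 7: 3142 + 595 = 3737
patient 8: 3737 + 595 = 4332
patient 9: 4332 + 595 = 4927
patient 10: 4927 + 595 = 5522
patient 11: 5522 + 595 = 6117
patient 12: 6117 + 595 = 6712
patient 13: 6712 + 595 = 7307
patient 14: 7307 + 595 = 7902
patient 15: 7902 + 595 = 8497
patient 16: 8497 + 595 = 9092
patient 17: 9092 + 595 = 9687
patient 18: 9687 + 595 = 10282
patient 19: 10282 + 595 = 10877
patient 20: 10877 + 595 = 11472
patient 21: 11472 + 595 = 12067
patient 22: 12067 + 595 = 12662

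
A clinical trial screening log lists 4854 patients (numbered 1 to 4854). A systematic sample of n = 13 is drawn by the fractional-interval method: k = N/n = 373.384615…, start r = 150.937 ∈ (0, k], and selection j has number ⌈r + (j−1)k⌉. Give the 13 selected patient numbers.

j=1: r + 0k = 150.937 → ⌈·⌉ = 151
j=2: r + 1k = 524.321615… → ⌈·⌉ = 525
j=3: r + 2k = 897.706230… → ⌈·⌉ = 898
j=4: r + 3k = 1271.090846… → ⌈·⌉ = 1272
j=5: r + 4k = 1644.475461… → ⌈·⌉ = 1645
j=6: r + 5k = 2017.860076… → ⌈·⌉ = 2018
j=7: r + 6k = 2391.244692… → ⌈·⌉ = 2392
j=8: r + 7k = 2764.629307… → ⌈·⌉ = 2765
j=9: r + 8k = 3138.013923… → ⌈·⌉ = 3139
j=10: r + 9k = 3511.398538… → ⌈·⌉ = 3512
j=11: r + 10k = 3884.783153… → ⌈·⌉ = 3885
j=12: r + 11k = 4258.167769… → ⌈·⌉ = 4259
j=13: r + 12k = 4631.552384… → ⌈·⌉ = 4632

151, 525, 898, 1272, 1645, 2018, 2392, 2765, 3139, 3512, 3885, 4259, 4632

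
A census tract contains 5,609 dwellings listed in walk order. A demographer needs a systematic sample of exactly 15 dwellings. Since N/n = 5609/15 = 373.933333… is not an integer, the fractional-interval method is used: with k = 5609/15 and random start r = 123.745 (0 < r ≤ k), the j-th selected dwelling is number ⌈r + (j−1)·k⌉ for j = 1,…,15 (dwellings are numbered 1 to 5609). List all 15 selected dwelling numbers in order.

124, 498, 872, 1246, 1620, 1994, 2368, 2742, 3116, 3490, 3864, 4238, 4611, 4985, 5359

j=1: r + 0k = 123.745 → ⌈·⌉ = 124
j=2: r + 1k = 497.678333… → ⌈·⌉ = 498
j=3: r + 2k = 871.611666… → ⌈·⌉ = 872
j=4: r + 3k = 1245.545 → ⌈·⌉ = 1246
j=5: r + 4k = 1619.478333… → ⌈·⌉ = 1620
j=6: r + 5k = 1993.411666… → ⌈·⌉ = 1994
j=7: r + 6k = 2367.345 → ⌈·⌉ = 2368
j=8: r + 7k = 2741.278333… → ⌈·⌉ = 2742
j=9: r + 8k = 3115.211666… → ⌈·⌉ = 3116
j=10: r + 9k = 3489.145 → ⌈·⌉ = 3490
j=11: r + 10k = 3863.078333… → ⌈·⌉ = 3864
j=12: r + 11k = 4237.011666… → ⌈·⌉ = 4238
j=13: r + 12k = 4610.945 → ⌈·⌉ = 4611
j=14: r + 13k = 4984.878333… → ⌈·⌉ = 4985
j=15: r + 14k = 5358.811666… → ⌈·⌉ = 5359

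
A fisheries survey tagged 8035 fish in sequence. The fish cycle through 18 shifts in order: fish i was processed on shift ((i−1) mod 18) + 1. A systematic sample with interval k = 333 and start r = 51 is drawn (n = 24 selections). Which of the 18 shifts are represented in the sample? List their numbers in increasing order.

Consecutive selections differ by k = 333, so their shift numbers differ by 333 mod 18 = 9.
gcd(333, 18) = 9, so the sample visits 18/9 = 2 distinct residues mod 18.
Start 51 is shift 15; the shifts hit are 6, 15.

6, 15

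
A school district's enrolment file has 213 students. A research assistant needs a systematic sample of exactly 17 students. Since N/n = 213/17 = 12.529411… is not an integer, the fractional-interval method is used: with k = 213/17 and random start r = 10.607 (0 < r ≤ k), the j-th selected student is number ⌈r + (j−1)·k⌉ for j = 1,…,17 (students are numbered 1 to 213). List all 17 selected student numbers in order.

11, 24, 36, 49, 61, 74, 86, 99, 111, 124, 136, 149, 161, 174, 187, 199, 212

j=1: r + 0k = 10.607 → ⌈·⌉ = 11
j=2: r + 1k = 23.136411… → ⌈·⌉ = 24
j=3: r + 2k = 35.665823… → ⌈·⌉ = 36
j=4: r + 3k = 48.195235… → ⌈·⌉ = 49
j=5: r + 4k = 60.724647… → ⌈·⌉ = 61
j=6: r + 5k = 73.254058… → ⌈·⌉ = 74
j=7: r + 6k = 85.783470… → ⌈·⌉ = 86
j=8: r + 7k = 98.312882… → ⌈·⌉ = 99
j=9: r + 8k = 110.842294… → ⌈·⌉ = 111
j=10: r + 9k = 123.371705… → ⌈·⌉ = 124
j=11: r + 10k = 135.901117… → ⌈·⌉ = 136
j=12: r + 11k = 148.430529… → ⌈·⌉ = 149
j=13: r + 12k = 160.959941… → ⌈·⌉ = 161
j=14: r + 13k = 173.489352… → ⌈·⌉ = 174
j=15: r + 14k = 186.018764… → ⌈·⌉ = 187
j=16: r + 15k = 198.548176… → ⌈·⌉ = 199
j=17: r + 16k = 211.077588… → ⌈·⌉ = 212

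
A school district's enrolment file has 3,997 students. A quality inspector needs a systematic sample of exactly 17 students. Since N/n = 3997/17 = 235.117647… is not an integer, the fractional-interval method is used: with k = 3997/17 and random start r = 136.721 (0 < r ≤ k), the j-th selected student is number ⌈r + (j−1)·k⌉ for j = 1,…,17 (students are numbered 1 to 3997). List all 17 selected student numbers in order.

j=1: r + 0k = 136.721 → ⌈·⌉ = 137
j=2: r + 1k = 371.838647… → ⌈·⌉ = 372
j=3: r + 2k = 606.956294… → ⌈·⌉ = 607
j=4: r + 3k = 842.073941… → ⌈·⌉ = 843
j=5: r + 4k = 1077.191588… → ⌈·⌉ = 1078
j=6: r + 5k = 1312.309235… → ⌈·⌉ = 1313
j=7: r + 6k = 1547.426882… → ⌈·⌉ = 1548
j=8: r + 7k = 1782.544529… → ⌈·⌉ = 1783
j=9: r + 8k = 2017.662176… → ⌈·⌉ = 2018
j=10: r + 9k = 2252.779823… → ⌈·⌉ = 2253
j=11: r + 10k = 2487.897470… → ⌈·⌉ = 2488
j=12: r + 11k = 2723.015117… → ⌈·⌉ = 2724
j=13: r + 12k = 2958.132764… → ⌈·⌉ = 2959
j=14: r + 13k = 3193.250411… → ⌈·⌉ = 3194
j=15: r + 14k = 3428.368058… → ⌈·⌉ = 3429
j=16: r + 15k = 3663.485705… → ⌈·⌉ = 3664
j=17: r + 16k = 3898.603352… → ⌈·⌉ = 3899

137, 372, 607, 843, 1078, 1313, 1548, 1783, 2018, 2253, 2488, 2724, 2959, 3194, 3429, 3664, 3899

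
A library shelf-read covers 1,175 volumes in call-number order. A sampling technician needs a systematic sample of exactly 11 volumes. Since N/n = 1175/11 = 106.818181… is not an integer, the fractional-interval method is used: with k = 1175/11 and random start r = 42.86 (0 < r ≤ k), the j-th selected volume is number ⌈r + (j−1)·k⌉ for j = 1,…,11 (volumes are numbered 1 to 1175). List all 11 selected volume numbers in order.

43, 150, 257, 364, 471, 577, 684, 791, 898, 1005, 1112

j=1: r + 0k = 42.86 → ⌈·⌉ = 43
j=2: r + 1k = 149.678181… → ⌈·⌉ = 150
j=3: r + 2k = 256.496363… → ⌈·⌉ = 257
j=4: r + 3k = 363.314545… → ⌈·⌉ = 364
j=5: r + 4k = 470.132727… → ⌈·⌉ = 471
j=6: r + 5k = 576.950909… → ⌈·⌉ = 577
j=7: r + 6k = 683.769090… → ⌈·⌉ = 684
j=8: r + 7k = 790.587272… → ⌈·⌉ = 791
j=9: r + 8k = 897.405454… → ⌈·⌉ = 898
j=10: r + 9k = 1004.223636… → ⌈·⌉ = 1005
j=11: r + 10k = 1111.041818… → ⌈·⌉ = 1112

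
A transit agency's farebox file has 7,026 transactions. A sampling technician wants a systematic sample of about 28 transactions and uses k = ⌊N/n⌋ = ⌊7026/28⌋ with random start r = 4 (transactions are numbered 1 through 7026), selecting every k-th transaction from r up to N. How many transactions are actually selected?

29

k = ⌊7026/28⌋ = 250
Achieved size = ⌊(7026 − 4)/250⌋ + 1 = ⌊7022/250⌋ + 1 = 28 + 1 = 29
(last selection: 4 + 28×250 = 7004 ≤ 7026; next would be 7254 > 7026)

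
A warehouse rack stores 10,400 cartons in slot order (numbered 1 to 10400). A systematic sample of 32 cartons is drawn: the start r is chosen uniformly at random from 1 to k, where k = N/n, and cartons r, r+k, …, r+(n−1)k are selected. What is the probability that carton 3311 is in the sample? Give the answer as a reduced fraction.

k = 10400/32 = 325.
Carton 3311 is selected iff r ≡ 3311 (mod 325); exactly one such r in {1,…,325}.
Inclusion probability = 1/325.

1/325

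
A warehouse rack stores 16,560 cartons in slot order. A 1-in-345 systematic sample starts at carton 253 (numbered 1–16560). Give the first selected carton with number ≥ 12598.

k = 345
Steps past start: ⌈(12598 − 253)/345⌉ = ⌈12345/345⌉ = 36
Selected carton: 253 + 36×345 = 12673

12673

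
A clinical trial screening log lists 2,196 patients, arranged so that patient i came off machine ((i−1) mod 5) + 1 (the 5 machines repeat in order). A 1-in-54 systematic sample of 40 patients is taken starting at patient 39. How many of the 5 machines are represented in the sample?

5

Consecutive selections differ by k = 54, so their machine numbers differ by 54 mod 5 = 4.
gcd(54, 5) = 1, so the sample visits 5/1 = 5 distinct residues mod 5.
Start 39 is machine 4; the machines hit are 1, 2, 3, 4, 5.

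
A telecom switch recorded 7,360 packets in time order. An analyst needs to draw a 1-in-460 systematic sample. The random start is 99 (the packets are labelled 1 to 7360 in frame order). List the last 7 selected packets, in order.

10th selection = 99 + 9×460 = 4239
11th: 4239 + 460 = 4699
12th: 4699 + 460 = 5159
13th: 5159 + 460 = 5619
14th: 5619 + 460 = 6079
15th: 6079 + 460 = 6539
16th: 6539 + 460 = 6999

4239, 4699, 5159, 5619, 6079, 6539, 6999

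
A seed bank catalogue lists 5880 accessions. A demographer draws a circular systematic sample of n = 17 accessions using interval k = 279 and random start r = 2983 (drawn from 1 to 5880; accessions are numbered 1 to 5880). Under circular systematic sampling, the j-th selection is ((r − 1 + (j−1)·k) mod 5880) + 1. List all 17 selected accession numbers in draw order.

Selection 1: 2983
Selection 2: 2983 + 279 = 3262
Selection 3: 3262 + 279 = 3541
Selection 4: 3541 + 279 = 3820
Selection 5: 3820 + 279 = 4099
Selection 6: 4099 + 279 = 4378
Selection 7: 4378 + 279 = 4657
Selection 8: 4657 + 279 = 4936
Selection 9: 4936 + 279 = 5215
Selection 10: 5215 + 279 = 5494
Selection 11: 5494 + 279 = 5773
Selection 12: 5773 + 279 = 6052 → 6052 − 5880 = 172
Selection 13: 172 + 279 = 451
Selection 14: 451 + 279 = 730
Selection 15: 730 + 279 = 1009
Selection 16: 1009 + 279 = 1288
Selection 17: 1288 + 279 = 1567

2983, 3262, 3541, 3820, 4099, 4378, 4657, 4936, 5215, 5494, 5773, 172, 451, 730, 1009, 1288, 1567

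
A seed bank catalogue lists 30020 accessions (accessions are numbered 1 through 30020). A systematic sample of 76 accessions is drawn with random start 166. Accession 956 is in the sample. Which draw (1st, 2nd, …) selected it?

3

k = 30020/76 = 395
position = (956 − 166)/395 + 1 = 790/395 + 1 = 2 + 1 = 3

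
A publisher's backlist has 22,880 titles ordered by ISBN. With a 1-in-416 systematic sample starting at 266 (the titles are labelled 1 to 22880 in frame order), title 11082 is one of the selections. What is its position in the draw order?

27

k = 416
position = (11082 − 266)/416 + 1 = 10816/416 + 1 = 26 + 1 = 27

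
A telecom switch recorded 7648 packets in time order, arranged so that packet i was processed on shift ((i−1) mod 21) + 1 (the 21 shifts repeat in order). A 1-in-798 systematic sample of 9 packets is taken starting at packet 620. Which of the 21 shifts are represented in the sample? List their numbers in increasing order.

11

Consecutive selections differ by k = 798, so their shift numbers differ by 798 mod 21 = 0.
gcd(798, 21) = 21, so the sample visits 21/21 = 1 distinct residues mod 21.
Start 620 is shift 11; the shifts hit are 11.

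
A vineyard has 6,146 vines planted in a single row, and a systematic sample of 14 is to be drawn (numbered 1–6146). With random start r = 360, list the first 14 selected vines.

360, 799, 1238, 1677, 2116, 2555, 2994, 3433, 3872, 4311, 4750, 5189, 5628, 6067

k = N/n = 6146/14 = 439
vine 1: 360
vine 2: 360 + 439 = 799
vine 3: 799 + 439 = 1238
vine 4: 1238 + 439 = 1677
vine 5: 1677 + 439 = 2116
vine 6: 2116 + 439 = 2555
vine 7: 2555 + 439 = 2994
vine 8: 2994 + 439 = 3433
vine 9: 3433 + 439 = 3872
vine 10: 3872 + 439 = 4311
vine 11: 4311 + 439 = 4750
vine 12: 4750 + 439 = 5189
vine 13: 5189 + 439 = 5628
vine 14: 5628 + 439 = 6067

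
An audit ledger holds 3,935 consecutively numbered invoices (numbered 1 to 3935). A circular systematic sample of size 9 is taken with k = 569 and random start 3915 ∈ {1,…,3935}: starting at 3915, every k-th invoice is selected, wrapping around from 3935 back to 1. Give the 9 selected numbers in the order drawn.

3915, 549, 1118, 1687, 2256, 2825, 3394, 28, 597

Selection 1: 3915
Selection 2: 3915 + 569 = 4484 → 4484 − 3935 = 549
Selection 3: 549 + 569 = 1118
Selection 4: 1118 + 569 = 1687
Selection 5: 1687 + 569 = 2256
Selection 6: 2256 + 569 = 2825
Selection 7: 2825 + 569 = 3394
Selection 8: 3394 + 569 = 3963 → 3963 − 3935 = 28
Selection 9: 28 + 569 = 597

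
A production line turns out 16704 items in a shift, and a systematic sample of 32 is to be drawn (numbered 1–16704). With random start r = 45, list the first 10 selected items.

k = N/n = 16704/32 = 522
item 1: 45
item 2: 45 + 522 = 567
item 3: 567 + 522 = 1089
item 4: 1089 + 522 = 1611
item 5: 1611 + 522 = 2133
item 6: 2133 + 522 = 2655
item 7: 2655 + 522 = 3177
item 8: 3177 + 522 = 3699
item 9: 3699 + 522 = 4221
item 10: 4221 + 522 = 4743

45, 567, 1089, 1611, 2133, 2655, 3177, 3699, 4221, 4743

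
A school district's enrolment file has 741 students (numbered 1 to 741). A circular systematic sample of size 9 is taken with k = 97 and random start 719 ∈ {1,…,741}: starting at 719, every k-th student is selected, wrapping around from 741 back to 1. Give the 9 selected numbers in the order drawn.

Selection 1: 719
Selection 2: 719 + 97 = 816 → 816 − 741 = 75
Selection 3: 75 + 97 = 172
Selection 4: 172 + 97 = 269
Selection 5: 269 + 97 = 366
Selection 6: 366 + 97 = 463
Selection 7: 463 + 97 = 560
Selection 8: 560 + 97 = 657
Selection 9: 657 + 97 = 754 → 754 − 741 = 13

719, 75, 172, 269, 366, 463, 560, 657, 13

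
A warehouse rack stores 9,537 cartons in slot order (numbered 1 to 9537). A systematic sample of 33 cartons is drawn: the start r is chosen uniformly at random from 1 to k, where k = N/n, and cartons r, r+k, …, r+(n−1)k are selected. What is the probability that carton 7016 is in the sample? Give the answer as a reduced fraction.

1/289

k = 9537/33 = 289.
Carton 7016 is selected iff r ≡ 7016 (mod 289); exactly one such r in {1,…,289}.
Inclusion probability = 1/289.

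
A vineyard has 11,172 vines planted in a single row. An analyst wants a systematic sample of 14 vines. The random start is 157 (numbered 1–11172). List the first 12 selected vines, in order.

k = N/n = 11172/14 = 798
vine 1: 157
vine 2: 157 + 798 = 955
vine 3: 955 + 798 = 1753
vine 4: 1753 + 798 = 2551
vine 5: 2551 + 798 = 3349
vine 6: 3349 + 798 = 4147
vine 7: 4147 + 798 = 4945
vine 8: 4945 + 798 = 5743
vine 9: 5743 + 798 = 6541
vine 10: 6541 + 798 = 7339
vine 11: 7339 + 798 = 8137
vine 12: 8137 + 798 = 8935

157, 955, 1753, 2551, 3349, 4147, 4945, 5743, 6541, 7339, 8137, 8935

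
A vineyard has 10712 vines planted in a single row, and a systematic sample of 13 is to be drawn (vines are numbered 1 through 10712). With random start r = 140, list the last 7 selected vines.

k = N/n = 10712/13 = 824
7th selection = 140 + 6×824 = 5084
8th: 5084 + 824 = 5908
9th: 5908 + 824 = 6732
10th: 6732 + 824 = 7556
11th: 7556 + 824 = 8380
12th: 8380 + 824 = 9204
13th: 9204 + 824 = 10028

5084, 5908, 6732, 7556, 8380, 9204, 10028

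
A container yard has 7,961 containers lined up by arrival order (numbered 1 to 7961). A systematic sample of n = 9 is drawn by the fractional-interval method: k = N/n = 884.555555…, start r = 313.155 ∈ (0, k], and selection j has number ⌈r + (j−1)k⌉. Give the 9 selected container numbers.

j=1: r + 0k = 313.155 → ⌈·⌉ = 314
j=2: r + 1k = 1197.710555… → ⌈·⌉ = 1198
j=3: r + 2k = 2082.266111… → ⌈·⌉ = 2083
j=4: r + 3k = 2966.821666… → ⌈·⌉ = 2967
j=5: r + 4k = 3851.377222… → ⌈·⌉ = 3852
j=6: r + 5k = 4735.932777… → ⌈·⌉ = 4736
j=7: r + 6k = 5620.488333… → ⌈·⌉ = 5621
j=8: r + 7k = 6505.043888… → ⌈·⌉ = 6506
j=9: r + 8k = 7389.599444… → ⌈·⌉ = 7390

314, 1198, 2083, 2967, 3852, 4736, 5621, 6506, 7390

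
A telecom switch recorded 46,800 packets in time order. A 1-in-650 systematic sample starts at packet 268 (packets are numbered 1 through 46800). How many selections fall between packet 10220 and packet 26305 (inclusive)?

k = 650
First selection ≥ 10220: 268 + ⌈(10220−268)/650⌉·650 = 268 + 16×650 = 10668
Last selection ≤ 26305: 268 + ⌊(26305−268)/650⌋·650 = 268 + 40×650 = 26268
Count = 40 − 16 + 1 = 25

25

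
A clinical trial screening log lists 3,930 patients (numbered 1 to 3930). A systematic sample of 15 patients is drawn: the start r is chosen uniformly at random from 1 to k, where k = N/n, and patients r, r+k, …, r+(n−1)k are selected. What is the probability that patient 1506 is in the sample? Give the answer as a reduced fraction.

1/262

k = 3930/15 = 262.
Patient 1506 is selected iff r ≡ 1506 (mod 262); exactly one such r in {1,…,262}.
Inclusion probability = 1/262.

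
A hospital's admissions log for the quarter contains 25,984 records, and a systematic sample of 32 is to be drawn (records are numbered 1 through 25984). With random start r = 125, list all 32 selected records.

k = N/n = 25984/32 = 812
record 1: 125
record 2: 125 + 812 = 937
record 3: 937 + 812 = 1749
record 4: 1749 + 812 = 2561
record 5: 2561 + 812 = 3373
record 6: 3373 + 812 = 4185
record 7: 4185 + 812 = 4997
record 8: 4997 + 812 = 5809
record 9: 5809 + 812 = 6621
record 10: 6621 + 812 = 7433
record 11: 7433 + 812 = 8245
record 12: 8245 + 812 = 9057
record 13: 9057 + 812 = 9869
record 14: 9869 + 812 = 10681
record 15: 10681 + 812 = 11493
record 16: 11493 + 812 = 12305
record 17: 12305 + 812 = 13117
record 18: 13117 + 812 = 13929
record 19: 13929 + 812 = 14741
record 20: 14741 + 812 = 15553
record 21: 15553 + 812 = 16365
record 22: 16365 + 812 = 17177
record 23: 17177 + 812 = 17989
record 24: 17989 + 812 = 18801
record 25: 18801 + 812 = 19613
record 26: 19613 + 812 = 20425
record 27: 20425 + 812 = 21237
record 28: 21237 + 812 = 22049
record 29: 22049 + 812 = 22861
record 30: 22861 + 812 = 23673
record 31: 23673 + 812 = 24485
record 32: 24485 + 812 = 25297

125, 937, 1749, 2561, 3373, 4185, 4997, 5809, 6621, 7433, 8245, 9057, 9869, 10681, 11493, 12305, 13117, 13929, 14741, 15553, 16365, 17177, 17989, 18801, 19613, 20425, 21237, 22049, 22861, 23673, 24485, 25297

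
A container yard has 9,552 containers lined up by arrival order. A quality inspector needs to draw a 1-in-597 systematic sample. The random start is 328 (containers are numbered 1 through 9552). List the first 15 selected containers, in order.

328, 925, 1522, 2119, 2716, 3313, 3910, 4507, 5104, 5701, 6298, 6895, 7492, 8089, 8686

container 1: 328
container 2: 328 + 597 = 925
container 3: 925 + 597 = 1522
container 4: 1522 + 597 = 2119
container 5: 2119 + 597 = 2716
container 6: 2716 + 597 = 3313
container 7: 3313 + 597 = 3910
container 8: 3910 + 597 = 4507
container 9: 4507 + 597 = 5104
container 10: 5104 + 597 = 5701
container 11: 5701 + 597 = 6298
container 12: 6298 + 597 = 6895
container 13: 6895 + 597 = 7492
container 14: 7492 + 597 = 8089
container 15: 8089 + 597 = 8686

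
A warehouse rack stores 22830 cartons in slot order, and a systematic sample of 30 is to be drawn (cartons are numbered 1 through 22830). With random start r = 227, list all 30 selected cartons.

227, 988, 1749, 2510, 3271, 4032, 4793, 5554, 6315, 7076, 7837, 8598, 9359, 10120, 10881, 11642, 12403, 13164, 13925, 14686, 15447, 16208, 16969, 17730, 18491, 19252, 20013, 20774, 21535, 22296

k = N/n = 22830/30 = 761
carton 1: 227
carton 2: 227 + 761 = 988
carton 3: 988 + 761 = 1749
carton 4: 1749 + 761 = 2510
carton 5: 2510 + 761 = 3271
carton 6: 3271 + 761 = 4032
carton 7: 4032 + 761 = 4793
carton 8: 4793 + 761 = 5554
carton 9: 5554 + 761 = 6315
carton 10: 6315 + 761 = 7076
carton 11: 7076 + 761 = 7837
carton 12: 7837 + 761 = 8598
carton 13: 8598 + 761 = 9359
carton 14: 9359 + 761 = 10120
carton 15: 10120 + 761 = 10881
carton 16: 10881 + 761 = 11642
carton 17: 11642 + 761 = 12403
carton 18: 12403 + 761 = 13164
carton 19: 13164 + 761 = 13925
carton 20: 13925 + 761 = 14686
carton 21: 14686 + 761 = 15447
carton 22: 15447 + 761 = 16208
carton 23: 16208 + 761 = 16969
carton 24: 16969 + 761 = 17730
carton 25: 17730 + 761 = 18491
carton 26: 18491 + 761 = 19252
carton 27: 19252 + 761 = 20013
carton 28: 20013 + 761 = 20774
carton 29: 20774 + 761 = 21535
carton 30: 21535 + 761 = 22296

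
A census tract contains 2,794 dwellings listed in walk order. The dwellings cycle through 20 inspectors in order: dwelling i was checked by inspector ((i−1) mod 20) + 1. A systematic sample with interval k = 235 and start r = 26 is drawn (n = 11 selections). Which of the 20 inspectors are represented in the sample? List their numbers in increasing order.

1, 6, 11, 16

Consecutive selections differ by k = 235, so their inspector numbers differ by 235 mod 20 = 15.
gcd(235, 20) = 5, so the sample visits 20/5 = 4 distinct residues mod 20.
Start 26 is inspector 6; the inspectors hit are 1, 6, 11, 16.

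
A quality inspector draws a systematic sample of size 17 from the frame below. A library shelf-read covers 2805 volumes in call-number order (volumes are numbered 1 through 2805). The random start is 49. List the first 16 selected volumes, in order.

49, 214, 379, 544, 709, 874, 1039, 1204, 1369, 1534, 1699, 1864, 2029, 2194, 2359, 2524

k = N/n = 2805/17 = 165
volume 1: 49
volume 2: 49 + 165 = 214
volume 3: 214 + 165 = 379
volume 4: 379 + 165 = 544
volume 5: 544 + 165 = 709
volume 6: 709 + 165 = 874
volume 7: 874 + 165 = 1039
volume 8: 1039 + 165 = 1204
volume 9: 1204 + 165 = 1369
volume 10: 1369 + 165 = 1534
volume 11: 1534 + 165 = 1699
volume 12: 1699 + 165 = 1864
volume 13: 1864 + 165 = 2029
volume 14: 2029 + 165 = 2194
volume 15: 2194 + 165 = 2359
volume 16: 2359 + 165 = 2524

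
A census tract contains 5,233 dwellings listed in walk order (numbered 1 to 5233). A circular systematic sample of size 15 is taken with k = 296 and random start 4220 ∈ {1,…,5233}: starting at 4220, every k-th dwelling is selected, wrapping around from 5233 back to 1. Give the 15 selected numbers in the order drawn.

Selection 1: 4220
Selection 2: 4220 + 296 = 4516
Selection 3: 4516 + 296 = 4812
Selection 4: 4812 + 296 = 5108
Selection 5: 5108 + 296 = 5404 → 5404 − 5233 = 171
Selection 6: 171 + 296 = 467
Selection 7: 467 + 296 = 763
Selection 8: 763 + 296 = 1059
Selection 9: 1059 + 296 = 1355
Selection 10: 1355 + 296 = 1651
Selection 11: 1651 + 296 = 1947
Selection 12: 1947 + 296 = 2243
Selection 13: 2243 + 296 = 2539
Selection 14: 2539 + 296 = 2835
Selection 15: 2835 + 296 = 3131

4220, 4516, 4812, 5108, 171, 467, 763, 1059, 1355, 1651, 1947, 2243, 2539, 2835, 3131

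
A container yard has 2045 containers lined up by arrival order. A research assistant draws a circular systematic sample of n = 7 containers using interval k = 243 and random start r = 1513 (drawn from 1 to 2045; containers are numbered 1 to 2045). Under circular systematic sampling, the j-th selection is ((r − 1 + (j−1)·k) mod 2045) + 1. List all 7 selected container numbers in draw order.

1513, 1756, 1999, 197, 440, 683, 926

Selection 1: 1513
Selection 2: 1513 + 243 = 1756
Selection 3: 1756 + 243 = 1999
Selection 4: 1999 + 243 = 2242 → 2242 − 2045 = 197
Selection 5: 197 + 243 = 440
Selection 6: 440 + 243 = 683
Selection 7: 683 + 243 = 926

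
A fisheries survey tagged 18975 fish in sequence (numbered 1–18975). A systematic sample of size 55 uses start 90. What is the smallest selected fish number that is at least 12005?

12165

k = 18975/55 = 345
Steps past start: ⌈(12005 − 90)/345⌉ = ⌈11915/345⌉ = 35
Selected fish: 90 + 35×345 = 12165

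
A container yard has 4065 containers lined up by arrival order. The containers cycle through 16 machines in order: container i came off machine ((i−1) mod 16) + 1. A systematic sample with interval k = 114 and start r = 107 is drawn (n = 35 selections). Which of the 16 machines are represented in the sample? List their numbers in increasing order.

Consecutive selections differ by k = 114, so their machine numbers differ by 114 mod 16 = 2.
gcd(114, 16) = 2, so the sample visits 16/2 = 8 distinct residues mod 16.
Start 107 is machine 11; the machines hit are 1, 3, 5, 7, 9, 11, 13, 15.

1, 3, 5, 7, 9, 11, 13, 15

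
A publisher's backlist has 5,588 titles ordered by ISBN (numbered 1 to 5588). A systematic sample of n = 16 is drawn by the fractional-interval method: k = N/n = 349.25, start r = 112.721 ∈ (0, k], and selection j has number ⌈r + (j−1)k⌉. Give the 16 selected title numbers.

113, 462, 812, 1161, 1510, 1859, 2209, 2558, 2907, 3256, 3606, 3955, 4304, 4653, 5003, 5352

j=1: r + 0k = 112.721 → ⌈·⌉ = 113
j=2: r + 1k = 461.971 → ⌈·⌉ = 462
j=3: r + 2k = 811.221 → ⌈·⌉ = 812
j=4: r + 3k = 1160.471 → ⌈·⌉ = 1161
j=5: r + 4k = 1509.721 → ⌈·⌉ = 1510
j=6: r + 5k = 1858.971 → ⌈·⌉ = 1859
j=7: r + 6k = 2208.221 → ⌈·⌉ = 2209
j=8: r + 7k = 2557.471 → ⌈·⌉ = 2558
j=9: r + 8k = 2906.721 → ⌈·⌉ = 2907
j=10: r + 9k = 3255.971 → ⌈·⌉ = 3256
j=11: r + 10k = 3605.221 → ⌈·⌉ = 3606
j=12: r + 11k = 3954.471 → ⌈·⌉ = 3955
j=13: r + 12k = 4303.721 → ⌈·⌉ = 4304
j=14: r + 13k = 4652.971 → ⌈·⌉ = 4653
j=15: r + 14k = 5002.221 → ⌈·⌉ = 5003
j=16: r + 15k = 5351.471 → ⌈·⌉ = 5352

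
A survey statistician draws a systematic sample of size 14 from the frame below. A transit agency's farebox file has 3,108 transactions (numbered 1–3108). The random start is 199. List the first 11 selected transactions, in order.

k = N/n = 3108/14 = 222
transaction 1: 199
transaction 2: 199 + 222 = 421
transaction 3: 421 + 222 = 643
transaction 4: 643 + 222 = 865
transaction 5: 865 + 222 = 1087
transaction 6: 1087 + 222 = 1309
transaction 7: 1309 + 222 = 1531
transaction 8: 1531 + 222 = 1753
transaction 9: 1753 + 222 = 1975
transaction 10: 1975 + 222 = 2197
transaction 11: 2197 + 222 = 2419

199, 421, 643, 865, 1087, 1309, 1531, 1753, 1975, 2197, 2419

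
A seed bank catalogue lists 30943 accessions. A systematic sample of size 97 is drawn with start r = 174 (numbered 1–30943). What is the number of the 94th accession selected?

29841

k = 30943/97 = 319
94th selection = r + (94−1)·k = 174 + 93×319 = 174 + 29667 = 29841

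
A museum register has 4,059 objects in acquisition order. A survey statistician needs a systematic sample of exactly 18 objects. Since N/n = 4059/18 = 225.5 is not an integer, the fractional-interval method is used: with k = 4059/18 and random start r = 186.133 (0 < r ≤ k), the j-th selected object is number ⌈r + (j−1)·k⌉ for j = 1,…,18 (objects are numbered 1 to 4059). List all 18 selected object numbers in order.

j=1: r + 0k = 186.133 → ⌈·⌉ = 187
j=2: r + 1k = 411.633 → ⌈·⌉ = 412
j=3: r + 2k = 637.133 → ⌈·⌉ = 638
j=4: r + 3k = 862.633 → ⌈·⌉ = 863
j=5: r + 4k = 1088.133 → ⌈·⌉ = 1089
j=6: r + 5k = 1313.633 → ⌈·⌉ = 1314
j=7: r + 6k = 1539.133 → ⌈·⌉ = 1540
j=8: r + 7k = 1764.633 → ⌈·⌉ = 1765
j=9: r + 8k = 1990.133 → ⌈·⌉ = 1991
j=10: r + 9k = 2215.633 → ⌈·⌉ = 2216
j=11: r + 10k = 2441.133 → ⌈·⌉ = 2442
j=12: r + 11k = 2666.633 → ⌈·⌉ = 2667
j=13: r + 12k = 2892.133 → ⌈·⌉ = 2893
j=14: r + 13k = 3117.633 → ⌈·⌉ = 3118
j=15: r + 14k = 3343.133 → ⌈·⌉ = 3344
j=16: r + 15k = 3568.633 → ⌈·⌉ = 3569
j=17: r + 16k = 3794.133 → ⌈·⌉ = 3795
j=18: r + 17k = 4019.633 → ⌈·⌉ = 4020

187, 412, 638, 863, 1089, 1314, 1540, 1765, 1991, 2216, 2442, 2667, 2893, 3118, 3344, 3569, 3795, 4020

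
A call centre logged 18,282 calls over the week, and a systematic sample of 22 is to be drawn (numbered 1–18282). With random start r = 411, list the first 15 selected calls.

k = N/n = 18282/22 = 831
call 1: 411
call 2: 411 + 831 = 1242
call 3: 1242 + 831 = 2073
call 4: 2073 + 831 = 2904
call 5: 2904 + 831 = 3735
call 6: 3735 + 831 = 4566
call 7: 4566 + 831 = 5397
call 8: 5397 + 831 = 6228
call 9: 6228 + 831 = 7059
call 10: 7059 + 831 = 7890
call 11: 7890 + 831 = 8721
call 12: 8721 + 831 = 9552
call 13: 9552 + 831 = 10383
call 14: 10383 + 831 = 11214
call 15: 11214 + 831 = 12045

411, 1242, 2073, 2904, 3735, 4566, 5397, 6228, 7059, 7890, 8721, 9552, 10383, 11214, 12045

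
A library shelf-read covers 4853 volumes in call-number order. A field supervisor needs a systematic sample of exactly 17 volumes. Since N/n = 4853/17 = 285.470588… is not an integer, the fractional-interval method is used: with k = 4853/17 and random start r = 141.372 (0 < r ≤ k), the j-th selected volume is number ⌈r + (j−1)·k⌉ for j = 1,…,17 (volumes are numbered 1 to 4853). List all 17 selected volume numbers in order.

j=1: r + 0k = 141.372 → ⌈·⌉ = 142
j=2: r + 1k = 426.842588… → ⌈·⌉ = 427
j=3: r + 2k = 712.313176… → ⌈·⌉ = 713
j=4: r + 3k = 997.783764… → ⌈·⌉ = 998
j=5: r + 4k = 1283.254352… → ⌈·⌉ = 1284
j=6: r + 5k = 1568.724941… → ⌈·⌉ = 1569
j=7: r + 6k = 1854.195529… → ⌈·⌉ = 1855
j=8: r + 7k = 2139.666117… → ⌈·⌉ = 2140
j=9: r + 8k = 2425.136705… → ⌈·⌉ = 2426
j=10: r + 9k = 2710.607294… → ⌈·⌉ = 2711
j=11: r + 10k = 2996.077882… → ⌈·⌉ = 2997
j=12: r + 11k = 3281.548470… → ⌈·⌉ = 3282
j=13: r + 12k = 3567.019058… → ⌈·⌉ = 3568
j=14: r + 13k = 3852.489647… → ⌈·⌉ = 3853
j=15: r + 14k = 4137.960235… → ⌈·⌉ = 4138
j=16: r + 15k = 4423.430823… → ⌈·⌉ = 4424
j=17: r + 16k = 4708.901411… → ⌈·⌉ = 4709

142, 427, 713, 998, 1284, 1569, 1855, 2140, 2426, 2711, 2997, 3282, 3568, 3853, 4138, 4424, 4709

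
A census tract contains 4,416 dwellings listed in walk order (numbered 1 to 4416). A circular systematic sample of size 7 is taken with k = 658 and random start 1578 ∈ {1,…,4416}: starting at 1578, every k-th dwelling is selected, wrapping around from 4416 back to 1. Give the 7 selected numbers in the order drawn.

1578, 2236, 2894, 3552, 4210, 452, 1110

Selection 1: 1578
Selection 2: 1578 + 658 = 2236
Selection 3: 2236 + 658 = 2894
Selection 4: 2894 + 658 = 3552
Selection 5: 3552 + 658 = 4210
Selection 6: 4210 + 658 = 4868 → 4868 − 4416 = 452
Selection 7: 452 + 658 = 1110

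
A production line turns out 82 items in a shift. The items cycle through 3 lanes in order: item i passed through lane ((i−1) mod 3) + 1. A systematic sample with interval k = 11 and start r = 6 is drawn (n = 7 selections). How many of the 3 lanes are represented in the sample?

Consecutive selections differ by k = 11, so their lane numbers differ by 11 mod 3 = 2.
gcd(11, 3) = 1, so the sample visits 3/1 = 3 distinct residues mod 3.
Start 6 is lane 3; the lanes hit are 1, 2, 3.

3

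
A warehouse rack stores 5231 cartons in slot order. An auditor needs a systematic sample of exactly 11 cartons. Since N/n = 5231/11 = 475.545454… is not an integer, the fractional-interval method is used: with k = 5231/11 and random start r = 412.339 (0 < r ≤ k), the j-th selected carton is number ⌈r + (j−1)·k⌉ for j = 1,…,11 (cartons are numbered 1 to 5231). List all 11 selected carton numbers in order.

j=1: r + 0k = 412.339 → ⌈·⌉ = 413
j=2: r + 1k = 887.884454… → ⌈·⌉ = 888
j=3: r + 2k = 1363.429909… → ⌈·⌉ = 1364
j=4: r + 3k = 1838.975363… → ⌈·⌉ = 1839
j=5: r + 4k = 2314.520818… → ⌈·⌉ = 2315
j=6: r + 5k = 2790.066272… → ⌈·⌉ = 2791
j=7: r + 6k = 3265.611727… → ⌈·⌉ = 3266
j=8: r + 7k = 3741.157181… → ⌈·⌉ = 3742
j=9: r + 8k = 4216.702636… → ⌈·⌉ = 4217
j=10: r + 9k = 4692.248090… → ⌈·⌉ = 4693
j=11: r + 10k = 5167.793545… → ⌈·⌉ = 5168

413, 888, 1364, 1839, 2315, 2791, 3266, 3742, 4217, 4693, 5168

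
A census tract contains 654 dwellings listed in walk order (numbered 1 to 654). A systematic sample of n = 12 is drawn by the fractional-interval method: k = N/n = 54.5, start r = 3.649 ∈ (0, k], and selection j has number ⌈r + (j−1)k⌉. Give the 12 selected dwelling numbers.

j=1: r + 0k = 3.649 → ⌈·⌉ = 4
j=2: r + 1k = 58.149 → ⌈·⌉ = 59
j=3: r + 2k = 112.649 → ⌈·⌉ = 113
j=4: r + 3k = 167.149 → ⌈·⌉ = 168
j=5: r + 4k = 221.649 → ⌈·⌉ = 222
j=6: r + 5k = 276.149 → ⌈·⌉ = 277
j=7: r + 6k = 330.649 → ⌈·⌉ = 331
j=8: r + 7k = 385.149 → ⌈·⌉ = 386
j=9: r + 8k = 439.649 → ⌈·⌉ = 440
j=10: r + 9k = 494.149 → ⌈·⌉ = 495
j=11: r + 10k = 548.649 → ⌈·⌉ = 549
j=12: r + 11k = 603.149 → ⌈·⌉ = 604

4, 59, 113, 168, 222, 277, 331, 386, 440, 495, 549, 604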